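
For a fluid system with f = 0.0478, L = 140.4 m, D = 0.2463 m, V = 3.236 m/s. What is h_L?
Formula: h_L = f \frac{L}{D} \frac{V^2}{2g}
h_L = 0.0478·(140.4/0.2463)·3.236²/(2·9.81) = 14.54 m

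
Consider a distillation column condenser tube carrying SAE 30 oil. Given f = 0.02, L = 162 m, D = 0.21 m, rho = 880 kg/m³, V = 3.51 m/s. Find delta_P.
Formula: \Delta P = f \frac{L}{D} \frac{\rho V^2}{2}
delta_P = 0.02·(162/0.21)·0.5·880·3.51²/1000 = 83.64 kPa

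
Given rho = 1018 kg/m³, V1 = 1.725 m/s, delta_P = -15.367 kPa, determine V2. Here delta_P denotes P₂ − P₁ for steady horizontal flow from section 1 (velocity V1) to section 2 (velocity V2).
Formula: \Delta P = \frac{1}{2} \rho (V_1^2 - V_2^2)
Substituting knowns: -15.367 = 0.5·1018·(1.725² − V2²)/1000
Solving for V2: V2 = √(1.725² − 2·(-15.367·1000)/1018) = 5.759 m/s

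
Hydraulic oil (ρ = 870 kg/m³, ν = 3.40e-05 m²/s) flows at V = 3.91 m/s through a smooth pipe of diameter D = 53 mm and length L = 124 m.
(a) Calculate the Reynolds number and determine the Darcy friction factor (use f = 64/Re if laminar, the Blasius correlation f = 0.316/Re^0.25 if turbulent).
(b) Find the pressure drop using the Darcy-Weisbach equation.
(a) Re = V·D/ν = 3.91·0.053/3.40e-05 = 6095 → turbulent (Re > 4000); f = 0.316/Re^0.25 = 0.316/6095^0.25 = 0.035764
(b) Darcy-Weisbach: ΔP = f·(L/D)·½ρV²/1000 = 0.035764·(124/0.053)·½·870·3.91²/1000 = 556.5 kPa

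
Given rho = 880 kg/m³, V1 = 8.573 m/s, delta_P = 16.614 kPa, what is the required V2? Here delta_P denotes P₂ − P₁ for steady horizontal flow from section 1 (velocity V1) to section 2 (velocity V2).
Formula: \Delta P = \frac{1}{2} \rho (V_1^2 - V_2^2)
Substituting knowns: 16.614 = 0.5·880·(8.573² − V2²)/1000
Solving for V2: V2 = √(8.573² − 2·(16.614·1000)/880) = 5.978 m/s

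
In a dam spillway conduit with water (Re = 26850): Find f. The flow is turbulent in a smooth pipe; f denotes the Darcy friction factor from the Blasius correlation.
Formula: f = \frac{0.316}{Re^{0.25}}
f = 0.316/26850^0.25 = 0.02469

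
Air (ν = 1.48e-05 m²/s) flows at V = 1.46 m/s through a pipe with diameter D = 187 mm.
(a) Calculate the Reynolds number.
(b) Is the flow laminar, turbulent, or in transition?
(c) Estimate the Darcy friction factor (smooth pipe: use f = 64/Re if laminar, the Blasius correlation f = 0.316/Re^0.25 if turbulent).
(a) Re = V·D/ν = 1.46·0.187/1.48e-05 = 18447
(b) Flow regime: turbulent (Re > 4000)
(c) Friction factor: f = 0.316/Re^0.25 = 0.316/18447^0.25 = 0.02711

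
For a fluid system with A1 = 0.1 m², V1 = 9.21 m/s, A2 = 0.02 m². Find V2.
Formula: V_2 = \frac{A_1 V_1}{A_2}
V2 = 0.1·9.21/0.02 = 46.05 m/s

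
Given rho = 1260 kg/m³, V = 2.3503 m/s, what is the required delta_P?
Formula: V = \sqrt{\frac{2 \Delta P}{\rho}}
Substituting knowns: 2.3503 = √(2·(delta_P·1000)/1260)
Solving for delta_P: delta_P = 2.3503²·1260/2/1000 = 3.48 kPa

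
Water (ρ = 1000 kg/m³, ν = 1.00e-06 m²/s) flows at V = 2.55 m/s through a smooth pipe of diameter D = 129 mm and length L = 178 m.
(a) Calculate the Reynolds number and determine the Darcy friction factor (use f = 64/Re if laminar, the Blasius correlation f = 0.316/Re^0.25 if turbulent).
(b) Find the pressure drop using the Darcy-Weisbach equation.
(a) Re = V·D/ν = 2.55·0.129/1.00e-06 = 328950 → turbulent (Re > 4000); f = 0.316/Re^0.25 = 0.316/328950^0.25 = 0.013195 (Blasius is strictly valid for Re ≲ 1e5; used here as the smooth-pipe estimate the problem specifies)
(b) Darcy-Weisbach: ΔP = f·(L/D)·½ρV²/1000 = 0.013195·(178/0.129)·½·1000·2.55²/1000 = 59.2 kPa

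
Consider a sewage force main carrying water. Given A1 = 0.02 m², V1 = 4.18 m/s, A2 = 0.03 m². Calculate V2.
Formula: V_2 = \frac{A_1 V_1}{A_2}
V2 = 0.02·4.18/0.03 = 2.787 m/s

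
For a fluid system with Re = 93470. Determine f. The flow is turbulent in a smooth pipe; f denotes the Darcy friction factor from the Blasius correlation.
Formula: f = \frac{0.316}{Re^{0.25}}
f = 0.316/93470^0.25 = 0.01807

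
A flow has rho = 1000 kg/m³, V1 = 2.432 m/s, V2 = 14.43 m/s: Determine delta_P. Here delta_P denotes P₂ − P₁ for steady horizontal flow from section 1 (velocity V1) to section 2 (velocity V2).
Formula: \Delta P = \frac{1}{2} \rho (V_1^2 - V_2^2)
delta_P = 0.5·1000·(2.432² − 14.43²)/1000 = -101.2 kPa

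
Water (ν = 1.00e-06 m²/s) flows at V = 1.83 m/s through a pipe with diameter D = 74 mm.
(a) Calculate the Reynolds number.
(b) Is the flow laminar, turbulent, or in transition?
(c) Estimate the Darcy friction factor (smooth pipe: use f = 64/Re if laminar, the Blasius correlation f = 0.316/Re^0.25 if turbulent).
(a) Re = V·D/ν = 1.83·0.074/1.00e-06 = 135420
(b) Flow regime: turbulent (Re > 4000)
(c) Friction factor: f = 0.316/Re^0.25 = 0.316/135420^0.25 = 0.01647 (Blasius is strictly valid for Re ≲ 1e5; used here as the smooth-pipe estimate the problem specifies)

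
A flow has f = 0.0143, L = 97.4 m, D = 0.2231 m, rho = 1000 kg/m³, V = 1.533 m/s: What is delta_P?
Formula: \Delta P = f \frac{L}{D} \frac{\rho V^2}{2}
delta_P = 0.0143·(97.4/0.2231)·0.5·1000·1.533²/1000 = 7.336 kPa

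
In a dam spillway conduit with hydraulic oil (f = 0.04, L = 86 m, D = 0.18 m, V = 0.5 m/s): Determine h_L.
Formula: h_L = f \frac{L}{D} \frac{V^2}{2g}
h_L = 0.04·(86/0.18)·0.5²/(2·9.81) = 0.2435 m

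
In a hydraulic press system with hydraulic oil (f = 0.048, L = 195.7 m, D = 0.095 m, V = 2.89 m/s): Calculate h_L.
Formula: h_L = f \frac{L}{D} \frac{V^2}{2g}
h_L = 0.048·(195.7/0.095)·2.89²/(2·9.81) = 42.09 m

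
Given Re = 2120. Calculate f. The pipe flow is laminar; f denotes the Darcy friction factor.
Formula: f = \frac{64}{Re}
f = 64/2120 = 0.03019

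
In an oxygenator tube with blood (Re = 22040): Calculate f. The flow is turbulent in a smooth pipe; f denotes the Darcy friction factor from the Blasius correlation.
Formula: f = \frac{0.316}{Re^{0.25}}
f = 0.316/22040^0.25 = 0.02593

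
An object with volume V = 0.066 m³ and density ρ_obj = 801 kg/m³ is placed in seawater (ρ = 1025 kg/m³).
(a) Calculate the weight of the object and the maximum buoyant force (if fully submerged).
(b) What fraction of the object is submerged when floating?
(a) W=rho_obj*g*V=801*9.81*0.066=518.6 N; F_B(max)=rho*g*V=1025*9.81*0.066=663.6 N
(b) Floating fraction=rho_obj/rho=801/1025=0.781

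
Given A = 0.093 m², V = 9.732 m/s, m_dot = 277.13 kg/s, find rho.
Formula: \dot{m} = \rho A V
Substituting knowns: 277.13 = rho·0.093·9.732
Solving for rho: rho = 277.13/(0.093·9.732) = 306.2 kg/m³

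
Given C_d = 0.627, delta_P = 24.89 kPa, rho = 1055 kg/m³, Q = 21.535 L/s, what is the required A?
Formula: Q = C_d A \sqrt{\frac{2 \Delta P}{\rho}}
Substituting knowns: 21.535 = 0.627·A·√(2·(24.89·1000)/1055)·1000
Solving for A: A = (21.535/1000)/(0.627·√(2·(24.89·1000)/1055)) = 0.005 m²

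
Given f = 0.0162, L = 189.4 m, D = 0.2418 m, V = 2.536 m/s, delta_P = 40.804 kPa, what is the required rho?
Formula: \Delta P = f \frac{L}{D} \frac{\rho V^2}{2}
Substituting knowns: 40.804 = 0.0162·(189.4/0.2418)·0.5·rho·2.536²/1000
Solving for rho: rho = (40.804·1000)/(0.0162·(189.4/0.2418)·0.5·2.536²) = 1000 kg/m³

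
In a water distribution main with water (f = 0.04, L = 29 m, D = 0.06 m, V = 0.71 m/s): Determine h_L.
Formula: h_L = f \frac{L}{D} \frac{V^2}{2g}
h_L = 0.04·(29/0.06)·0.71²/(2·9.81) = 0.4967 m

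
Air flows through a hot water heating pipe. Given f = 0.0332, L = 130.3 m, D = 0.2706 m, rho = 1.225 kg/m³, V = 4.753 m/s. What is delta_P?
Formula: \Delta P = f \frac{L}{D} \frac{\rho V^2}{2}
delta_P = 0.0332·(130.3/0.2706)·0.5·1.225·4.753²/1000 = 0.2212 kPa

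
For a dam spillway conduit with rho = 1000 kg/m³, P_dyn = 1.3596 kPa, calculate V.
Formula: P_{dyn} = \frac{1}{2} \rho V^2
Substituting knowns: 1.3596 = 0.5·1000·V²/1000
Solving for V: V = √(2·(1.3596·1000)/1000) = 1.649 m/s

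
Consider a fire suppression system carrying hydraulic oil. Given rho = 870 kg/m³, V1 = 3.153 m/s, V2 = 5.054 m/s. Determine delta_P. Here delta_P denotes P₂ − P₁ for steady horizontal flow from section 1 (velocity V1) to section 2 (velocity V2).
Formula: \Delta P = \frac{1}{2} \rho (V_1^2 - V_2^2)
delta_P = 0.5·870·(3.153² − 5.054²)/1000 = -6.787 kPa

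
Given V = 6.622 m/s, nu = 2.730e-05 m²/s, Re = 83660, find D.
Formula: Re = \frac{V D}{\nu}
Substituting knowns: 83660 = 6.622·D/2.730e-05
Solving for D: D = 83660·2.730e-05/6.622 = 0.3449 m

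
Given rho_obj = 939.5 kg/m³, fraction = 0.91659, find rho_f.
Formula: f_{sub} = \frac{\rho_{obj}}{\rho_f}
Substituting knowns: 0.91659 = 939.5/rho_f
Solving for rho_f: rho_f = 939.5/0.91659 = 1025 kg/m³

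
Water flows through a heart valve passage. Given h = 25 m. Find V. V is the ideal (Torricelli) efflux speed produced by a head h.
Formula: V = \sqrt{2 g h}
V = √(2·9.81·25) = 22.15 m/s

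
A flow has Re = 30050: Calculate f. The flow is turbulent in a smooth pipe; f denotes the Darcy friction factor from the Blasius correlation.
Formula: f = \frac{0.316}{Re^{0.25}}
f = 0.316/30050^0.25 = 0.024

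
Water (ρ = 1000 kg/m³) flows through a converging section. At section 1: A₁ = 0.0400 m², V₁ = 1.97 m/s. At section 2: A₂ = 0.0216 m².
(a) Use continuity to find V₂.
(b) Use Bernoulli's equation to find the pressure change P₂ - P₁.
(a) Continuity: A₁V₁=A₂V₂ -> V₂=A₁V₁/A₂=0.0400*1.97/0.0216=3.65 m/s
(b) Bernoulli: P₂-P₁=0.5*rho*(V₁^2-V₂^2)/1000=0.5*1000*(1.97^2-3.65^2)/1000=-4.721 kPa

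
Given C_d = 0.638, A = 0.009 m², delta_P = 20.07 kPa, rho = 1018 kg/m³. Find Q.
Formula: Q = C_d A \sqrt{\frac{2 \Delta P}{\rho}}
Q = 0.638·0.009·√(2·(20.07·1000)/1018)·1000 = 36.06 L/s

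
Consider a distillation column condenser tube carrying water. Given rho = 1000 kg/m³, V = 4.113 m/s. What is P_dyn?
Formula: P_{dyn} = \frac{1}{2} \rho V^2
P_dyn = 0.5·1000·4.113²/1000 = 8.458 kPa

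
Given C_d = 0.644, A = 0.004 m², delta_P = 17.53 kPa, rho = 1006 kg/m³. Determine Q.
Formula: Q = C_d A \sqrt{\frac{2 \Delta P}{\rho}}
Q = 0.644·0.004·√(2·(17.53·1000)/1006)·1000 = 15.21 L/s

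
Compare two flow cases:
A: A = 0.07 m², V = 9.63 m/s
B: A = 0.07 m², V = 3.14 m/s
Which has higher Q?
Q(A) = 674.1 L/s, Q(B) = 219.8 L/s. Answer: A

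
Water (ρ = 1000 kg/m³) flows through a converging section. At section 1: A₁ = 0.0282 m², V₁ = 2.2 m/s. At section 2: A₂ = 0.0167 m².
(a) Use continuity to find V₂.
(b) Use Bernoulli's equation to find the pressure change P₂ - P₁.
(a) Continuity: A₁V₁=A₂V₂ -> V₂=A₁V₁/A₂=0.0282*2.2/0.0167=3.71 m/s
(b) Bernoulli: P₂-P₁=0.5*rho*(V₁^2-V₂^2)/1000=0.5*1000*(2.2^2-3.71^2)/1000=-4.462 kPa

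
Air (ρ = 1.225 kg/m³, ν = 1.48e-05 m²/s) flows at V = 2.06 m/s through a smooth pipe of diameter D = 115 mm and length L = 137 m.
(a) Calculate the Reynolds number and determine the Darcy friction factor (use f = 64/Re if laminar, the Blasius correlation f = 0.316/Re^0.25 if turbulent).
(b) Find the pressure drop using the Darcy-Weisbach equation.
(a) Re = V·D/ν = 2.06·0.115/1.48e-05 = 16007 → turbulent (Re > 4000); f = 0.316/Re^0.25 = 0.316/16007^0.25 = 0.028094
(b) Darcy-Weisbach: ΔP = f·(L/D)·½ρV²/1000 = 0.028094·(137/0.115)·½·1.225·2.06²/1000 = 0.08699 kPa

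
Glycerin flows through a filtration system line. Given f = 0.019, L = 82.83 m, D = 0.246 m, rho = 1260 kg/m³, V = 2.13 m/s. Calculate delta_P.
Formula: \Delta P = f \frac{L}{D} \frac{\rho V^2}{2}
delta_P = 0.019·(82.83/0.246)·0.5·1260·2.13²/1000 = 18.29 kPa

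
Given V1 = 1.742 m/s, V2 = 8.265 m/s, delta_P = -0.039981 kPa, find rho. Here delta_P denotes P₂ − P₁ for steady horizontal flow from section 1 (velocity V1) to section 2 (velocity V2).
Formula: \Delta P = \frac{1}{2} \rho (V_1^2 - V_2^2)
Substituting knowns: -0.039981 = 0.5·rho·(1.742² − 8.265²)/1000
Solving for rho: rho = 2·(-0.039981·1000)/(1.742² − 8.265²) = 1.225 kg/m³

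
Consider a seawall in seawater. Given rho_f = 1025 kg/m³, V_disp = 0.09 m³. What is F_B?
Formula: F_B = \rho_f g V_{disp}
F_B = 1025·9.81·0.09 = 905 N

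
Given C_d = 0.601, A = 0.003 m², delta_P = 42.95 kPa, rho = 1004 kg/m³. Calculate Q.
Formula: Q = C_d A \sqrt{\frac{2 \Delta P}{\rho}}
Q = 0.601·0.003·√(2·(42.95·1000)/1004)·1000 = 16.68 L/s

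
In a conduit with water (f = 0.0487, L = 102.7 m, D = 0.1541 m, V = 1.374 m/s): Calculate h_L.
Formula: h_L = f \frac{L}{D} \frac{V^2}{2g}
h_L = 0.0487·(102.7/0.1541)·1.374²/(2·9.81) = 3.123 m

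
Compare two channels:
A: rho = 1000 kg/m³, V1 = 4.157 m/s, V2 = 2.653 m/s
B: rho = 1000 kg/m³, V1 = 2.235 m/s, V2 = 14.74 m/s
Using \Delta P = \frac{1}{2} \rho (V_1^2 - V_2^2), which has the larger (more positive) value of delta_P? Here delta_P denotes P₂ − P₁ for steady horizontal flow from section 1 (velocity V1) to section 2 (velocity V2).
delta_P(A) = 5.121 kPa, delta_P(B) = -106.1 kPa. Answer: A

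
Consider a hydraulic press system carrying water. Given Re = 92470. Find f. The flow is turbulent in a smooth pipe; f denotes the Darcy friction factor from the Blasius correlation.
Formula: f = \frac{0.316}{Re^{0.25}}
f = 0.316/92470^0.25 = 0.01812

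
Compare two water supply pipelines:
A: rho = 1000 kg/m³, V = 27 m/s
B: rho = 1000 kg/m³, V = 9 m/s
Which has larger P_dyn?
P_dyn(A) = 364.5 kPa, P_dyn(B) = 40.5 kPa. Answer: A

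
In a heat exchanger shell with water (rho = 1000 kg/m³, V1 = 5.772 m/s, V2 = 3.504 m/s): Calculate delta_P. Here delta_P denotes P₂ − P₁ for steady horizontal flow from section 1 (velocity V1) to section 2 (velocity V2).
Formula: \Delta P = \frac{1}{2} \rho (V_1^2 - V_2^2)
delta_P = 0.5·1000·(5.772² − 3.504²)/1000 = 10.52 kPa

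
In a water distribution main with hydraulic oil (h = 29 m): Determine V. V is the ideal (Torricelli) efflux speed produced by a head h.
Formula: V = \sqrt{2 g h}
V = √(2·9.81·29) = 23.85 m/s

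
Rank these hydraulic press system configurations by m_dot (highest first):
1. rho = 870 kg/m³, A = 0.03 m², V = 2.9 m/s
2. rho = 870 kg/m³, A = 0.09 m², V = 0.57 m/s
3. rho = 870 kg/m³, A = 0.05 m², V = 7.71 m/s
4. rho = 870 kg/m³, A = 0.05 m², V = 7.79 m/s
Case 1: m_dot = 75.69 kg/s
Case 2: m_dot = 44.63 kg/s
Case 3: m_dot = 335.4 kg/s
Case 4: m_dot = 338.9 kg/s
Ranking (highest first): 4, 3, 1, 2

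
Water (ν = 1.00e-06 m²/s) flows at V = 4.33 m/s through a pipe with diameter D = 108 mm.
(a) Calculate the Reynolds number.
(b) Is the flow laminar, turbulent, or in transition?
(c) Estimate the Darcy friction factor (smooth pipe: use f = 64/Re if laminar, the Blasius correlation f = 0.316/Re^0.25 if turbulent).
(a) Re = V·D/ν = 4.33·0.108/1.00e-06 = 467640
(b) Flow regime: turbulent (Re > 4000)
(c) Friction factor: f = 0.316/Re^0.25 = 0.316/467640^0.25 = 0.01208 (Blasius is strictly valid for Re ≲ 1e5; used here as the smooth-pipe estimate the problem specifies)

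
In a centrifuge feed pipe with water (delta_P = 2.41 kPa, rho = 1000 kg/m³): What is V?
Formula: V = \sqrt{\frac{2 \Delta P}{\rho}}
V = √(2·(2.41·1000)/1000) = 2.195 m/s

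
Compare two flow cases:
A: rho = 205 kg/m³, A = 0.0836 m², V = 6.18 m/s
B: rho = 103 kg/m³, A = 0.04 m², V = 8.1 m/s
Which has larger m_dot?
m_dot(A) = 105.9 kg/s, m_dot(B) = 33.37 kg/s. Answer: A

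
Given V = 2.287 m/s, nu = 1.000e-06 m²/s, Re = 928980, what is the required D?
Formula: Re = \frac{V D}{\nu}
Substituting knowns: 928980 = 2.287·D/1.000e-06
Solving for D: D = 928980·1.000e-06/2.287 = 0.4062 m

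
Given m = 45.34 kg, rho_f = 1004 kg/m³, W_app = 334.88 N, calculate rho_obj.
Formula: W_{app} = mg\left(1 - \frac{\rho_f}{\rho_{obj}}\right)
Substituting knowns: 334.88 = 45.34·9.81·(1 − 1004/rho_obj)
Solving for rho_obj: rho_obj = 1004/(1 − 334.88/(45.34·9.81)) = 4063 kg/m³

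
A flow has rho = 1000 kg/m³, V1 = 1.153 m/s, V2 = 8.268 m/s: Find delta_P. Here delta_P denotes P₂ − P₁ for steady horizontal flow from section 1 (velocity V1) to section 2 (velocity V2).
Formula: \Delta P = \frac{1}{2} \rho (V_1^2 - V_2^2)
delta_P = 0.5·1000·(1.153² − 8.268²)/1000 = -33.52 kPa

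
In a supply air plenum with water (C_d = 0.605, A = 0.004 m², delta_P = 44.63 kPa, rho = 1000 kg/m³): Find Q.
Formula: Q = C_d A \sqrt{\frac{2 \Delta P}{\rho}}
Q = 0.605·0.004·√(2·(44.63·1000)/1000)·1000 = 22.86 L/s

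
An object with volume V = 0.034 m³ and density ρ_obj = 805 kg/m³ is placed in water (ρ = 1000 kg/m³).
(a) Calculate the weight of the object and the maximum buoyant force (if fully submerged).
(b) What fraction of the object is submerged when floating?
(a) W=rho_obj*g*V=805*9.81*0.034=268.5 N; F_B(max)=rho*g*V=1000*9.81*0.034=333.5 N
(b) Floating fraction=rho_obj/rho=805/1000=0.805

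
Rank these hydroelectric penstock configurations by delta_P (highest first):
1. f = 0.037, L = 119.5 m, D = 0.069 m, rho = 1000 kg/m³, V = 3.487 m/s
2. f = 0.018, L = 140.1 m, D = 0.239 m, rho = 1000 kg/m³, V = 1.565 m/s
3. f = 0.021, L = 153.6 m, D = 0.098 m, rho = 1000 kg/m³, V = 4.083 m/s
Case 1: delta_P = 389.6 kPa
Case 2: delta_P = 12.92 kPa
Case 3: delta_P = 274.4 kPa
Ranking (highest first): 1, 3, 2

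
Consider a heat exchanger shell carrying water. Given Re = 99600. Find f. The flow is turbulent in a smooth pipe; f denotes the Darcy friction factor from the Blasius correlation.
Formula: f = \frac{0.316}{Re^{0.25}}
f = 0.316/99600^0.25 = 0.01779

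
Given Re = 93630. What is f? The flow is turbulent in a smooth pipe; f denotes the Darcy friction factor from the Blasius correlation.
Formula: f = \frac{0.316}{Re^{0.25}}
f = 0.316/93630^0.25 = 0.01806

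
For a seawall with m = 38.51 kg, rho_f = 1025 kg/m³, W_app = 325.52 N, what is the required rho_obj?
Formula: W_{app} = mg\left(1 - \frac{\rho_f}{\rho_{obj}}\right)
Substituting knowns: 325.52 = 38.51·9.81·(1 − 1025/rho_obj)
Solving for rho_obj: rho_obj = 1025/(1 − 325.52/(38.51·9.81)) = 7409 kg/m³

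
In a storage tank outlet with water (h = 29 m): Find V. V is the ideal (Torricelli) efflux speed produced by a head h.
Formula: V = \sqrt{2 g h}
V = √(2·9.81·29) = 23.85 m/s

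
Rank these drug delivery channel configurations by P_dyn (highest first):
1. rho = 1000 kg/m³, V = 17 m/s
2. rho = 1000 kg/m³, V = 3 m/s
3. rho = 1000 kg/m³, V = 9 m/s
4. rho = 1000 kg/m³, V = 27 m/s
Case 1: P_dyn = 144.5 kPa
Case 2: P_dyn = 4.5 kPa
Case 3: P_dyn = 40.5 kPa
Case 4: P_dyn = 364.5 kPa
Ranking (highest first): 4, 1, 3, 2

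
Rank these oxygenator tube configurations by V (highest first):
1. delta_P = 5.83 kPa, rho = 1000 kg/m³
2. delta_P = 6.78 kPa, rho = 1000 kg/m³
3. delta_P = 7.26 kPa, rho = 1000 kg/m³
Case 1: V = 3.415 m/s
Case 2: V = 3.682 m/s
Case 3: V = 3.811 m/s
Ranking (highest first): 3, 2, 1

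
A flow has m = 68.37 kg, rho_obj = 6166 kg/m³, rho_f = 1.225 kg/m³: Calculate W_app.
Formula: W_{app} = mg\left(1 - \frac{\rho_f}{\rho_{obj}}\right)
W_app = 68.37·9.81·(1 − 1.225/6166) = 670.6 N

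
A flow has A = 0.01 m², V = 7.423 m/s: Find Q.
Formula: Q = A V
Q = 0.01·7.423·1000 = 74.23 L/s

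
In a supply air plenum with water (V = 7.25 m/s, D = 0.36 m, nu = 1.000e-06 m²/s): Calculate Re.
Formula: Re = \frac{V D}{\nu}
Re = 7.25·0.36/1.000e-06 = 2.610e+06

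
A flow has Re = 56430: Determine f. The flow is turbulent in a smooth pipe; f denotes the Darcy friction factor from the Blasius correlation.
Formula: f = \frac{0.316}{Re^{0.25}}
f = 0.316/56430^0.25 = 0.0205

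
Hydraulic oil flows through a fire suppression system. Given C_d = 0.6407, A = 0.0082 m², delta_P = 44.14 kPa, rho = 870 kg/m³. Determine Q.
Formula: Q = C_d A \sqrt{\frac{2 \Delta P}{\rho}}
Q = 0.6407·0.0082·√(2·(44.14·1000)/870)·1000 = 52.92 L/s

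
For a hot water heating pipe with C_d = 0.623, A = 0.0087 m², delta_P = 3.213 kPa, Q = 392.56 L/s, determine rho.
Formula: Q = C_d A \sqrt{\frac{2 \Delta P}{\rho}}
Substituting knowns: 392.56 = 0.623·0.0087·√(2·(3.213·1000)/rho)·1000
Solving for rho: rho = 2·(3.213·1000)/((392.56/1000)/(0.623·0.0087))² = 1.225 kg/m³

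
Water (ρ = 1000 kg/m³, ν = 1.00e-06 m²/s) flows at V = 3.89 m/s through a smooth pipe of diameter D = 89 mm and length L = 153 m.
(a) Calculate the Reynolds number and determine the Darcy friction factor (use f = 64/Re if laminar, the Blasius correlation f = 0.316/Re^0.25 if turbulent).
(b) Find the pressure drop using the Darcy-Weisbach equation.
(a) Re = V·D/ν = 3.89·0.089/1.00e-06 = 346210 → turbulent (Re > 4000); f = 0.316/Re^0.25 = 0.316/346210^0.25 = 0.013027 (Blasius is strictly valid for Re ≲ 1e5; used here as the smooth-pipe estimate the problem specifies)
(b) Darcy-Weisbach: ΔP = f·(L/D)·½ρV²/1000 = 0.013027·(153/0.089)·½·1000·3.89²/1000 = 169.4 kPa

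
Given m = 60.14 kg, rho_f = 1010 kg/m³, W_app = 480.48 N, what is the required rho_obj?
Formula: W_{app} = mg\left(1 - \frac{\rho_f}{\rho_{obj}}\right)
Substituting knowns: 480.48 = 60.14·9.81·(1 − 1010/rho_obj)
Solving for rho_obj: rho_obj = 1010/(1 − 480.48/(60.14·9.81)) = 5442 kg/m³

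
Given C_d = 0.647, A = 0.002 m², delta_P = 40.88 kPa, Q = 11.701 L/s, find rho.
Formula: Q = C_d A \sqrt{\frac{2 \Delta P}{\rho}}
Substituting knowns: 11.701 = 0.647·0.002·√(2·(40.88·1000)/rho)·1000
Solving for rho: rho = 2·(40.88·1000)/((11.701/1000)/(0.647·0.002))² = 999.9 kg/m³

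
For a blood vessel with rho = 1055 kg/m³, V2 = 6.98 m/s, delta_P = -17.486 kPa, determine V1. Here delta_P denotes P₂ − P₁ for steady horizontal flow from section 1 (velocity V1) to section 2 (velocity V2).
Formula: \Delta P = \frac{1}{2} \rho (V_1^2 - V_2^2)
Substituting knowns: -17.486 = 0.5·1055·(V1² − 6.98²)/1000
Solving for V1: V1 = √(6.98² + 2·(-17.486·1000)/1055) = 3.946 m/s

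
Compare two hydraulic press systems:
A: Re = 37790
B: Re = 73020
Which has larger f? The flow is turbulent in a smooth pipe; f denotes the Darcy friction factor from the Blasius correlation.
f(A) = 0.02266, f(B) = 0.01922. Answer: A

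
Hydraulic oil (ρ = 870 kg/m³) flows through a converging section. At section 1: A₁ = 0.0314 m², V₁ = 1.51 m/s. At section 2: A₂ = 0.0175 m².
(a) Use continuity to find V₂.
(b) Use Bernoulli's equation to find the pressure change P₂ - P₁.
(a) Continuity: A₁V₁=A₂V₂ -> V₂=A₁V₁/A₂=0.0314*1.51/0.0175=2.71 m/s
(b) Bernoulli: P₂-P₁=0.5*rho*(V₁^2-V₂^2)/1000=0.5*870*(1.51^2-2.71^2)/1000=-2.203 kPa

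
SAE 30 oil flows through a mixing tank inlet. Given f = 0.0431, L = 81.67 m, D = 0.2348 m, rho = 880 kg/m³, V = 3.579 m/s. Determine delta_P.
Formula: \Delta P = f \frac{L}{D} \frac{\rho V^2}{2}
delta_P = 0.0431·(81.67/0.2348)·0.5·880·3.579²/1000 = 84.49 kPa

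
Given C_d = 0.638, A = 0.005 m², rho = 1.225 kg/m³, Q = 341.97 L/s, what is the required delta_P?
Formula: Q = C_d A \sqrt{\frac{2 \Delta P}{\rho}}
Substituting knowns: 341.97 = 0.638·0.005·√(2·(delta_P·1000)/1.225)·1000
Solving for delta_P: delta_P = ((341.97/1000)/(0.638·0.005))²·1.225/2/1000 = 7.039 kPa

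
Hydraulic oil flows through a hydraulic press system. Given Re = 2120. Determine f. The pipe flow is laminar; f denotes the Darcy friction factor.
Formula: f = \frac{64}{Re}
f = 64/2120 = 0.03019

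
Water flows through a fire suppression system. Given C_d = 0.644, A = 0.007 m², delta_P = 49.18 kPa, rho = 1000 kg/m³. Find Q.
Formula: Q = C_d A \sqrt{\frac{2 \Delta P}{\rho}}
Q = 0.644·0.007·√(2·(49.18·1000)/1000)·1000 = 44.71 L/s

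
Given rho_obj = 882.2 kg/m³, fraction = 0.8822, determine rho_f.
Formula: f_{sub} = \frac{\rho_{obj}}{\rho_f}
Substituting knowns: 0.8822 = 882.2/rho_f
Solving for rho_f: rho_f = 882.2/0.8822 = 1000 kg/m³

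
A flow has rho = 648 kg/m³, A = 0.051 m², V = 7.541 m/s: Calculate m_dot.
Formula: \dot{m} = \rho A V
m_dot = 648·0.051·7.541 = 249.2 kg/s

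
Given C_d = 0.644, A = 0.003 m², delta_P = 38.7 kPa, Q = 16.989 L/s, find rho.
Formula: Q = C_d A \sqrt{\frac{2 \Delta P}{\rho}}
Substituting knowns: 16.989 = 0.644·0.003·√(2·(38.7·1000)/rho)·1000
Solving for rho: rho = 2·(38.7·1000)/((16.989/1000)/(0.644·0.003))² = 1001 kg/m³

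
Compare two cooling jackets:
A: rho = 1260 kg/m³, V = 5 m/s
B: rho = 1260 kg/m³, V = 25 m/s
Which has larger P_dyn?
P_dyn(A) = 15.75 kPa, P_dyn(B) = 393.8 kPa. Answer: B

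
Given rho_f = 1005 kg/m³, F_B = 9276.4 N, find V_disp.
Formula: F_B = \rho_f g V_{disp}
Substituting knowns: 9276.4 = 1005·9.81·V_disp
Solving for V_disp: V_disp = 9276.4/(1005·9.81) = 0.9409 m³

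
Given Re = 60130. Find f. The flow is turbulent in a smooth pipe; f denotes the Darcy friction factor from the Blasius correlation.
Formula: f = \frac{0.316}{Re^{0.25}}
f = 0.316/60130^0.25 = 0.02018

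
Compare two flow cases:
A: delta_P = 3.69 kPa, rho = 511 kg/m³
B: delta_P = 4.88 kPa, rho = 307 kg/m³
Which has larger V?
V(A) = 3.8 m/s, V(B) = 5.638 m/s. Answer: B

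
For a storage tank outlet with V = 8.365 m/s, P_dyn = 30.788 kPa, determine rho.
Formula: P_{dyn} = \frac{1}{2} \rho V^2
Substituting knowns: 30.788 = 0.5·rho·8.365²/1000
Solving for rho: rho = 2·(30.788·1000)/8.365² = 880 kg/m³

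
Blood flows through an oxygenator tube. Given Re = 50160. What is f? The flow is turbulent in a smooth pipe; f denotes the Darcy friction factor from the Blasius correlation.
Formula: f = \frac{0.316}{Re^{0.25}}
f = 0.316/50160^0.25 = 0.02112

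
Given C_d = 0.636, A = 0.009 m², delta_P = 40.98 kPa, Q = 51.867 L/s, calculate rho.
Formula: Q = C_d A \sqrt{\frac{2 \Delta P}{\rho}}
Substituting knowns: 51.867 = 0.636·0.009·√(2·(40.98·1000)/rho)·1000
Solving for rho: rho = 2·(40.98·1000)/((51.867/1000)/(0.636·0.009))² = 998.2 kg/m³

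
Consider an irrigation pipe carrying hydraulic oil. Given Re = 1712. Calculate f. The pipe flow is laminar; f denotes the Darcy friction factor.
Formula: f = \frac{64}{Re}
f = 64/1712 = 0.03738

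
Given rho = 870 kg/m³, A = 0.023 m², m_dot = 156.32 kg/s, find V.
Formula: \dot{m} = \rho A V
Substituting knowns: 156.32 = 870·0.023·V
Solving for V: V = 156.32/(870·0.023) = 7.812 m/s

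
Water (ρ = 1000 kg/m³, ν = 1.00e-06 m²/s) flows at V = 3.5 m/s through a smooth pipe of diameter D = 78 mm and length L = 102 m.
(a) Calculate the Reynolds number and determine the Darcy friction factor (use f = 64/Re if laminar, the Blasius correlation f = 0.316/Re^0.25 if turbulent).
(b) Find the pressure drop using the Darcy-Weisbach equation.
(a) Re = V·D/ν = 3.5·0.078/1.00e-06 = 273000 → turbulent (Re > 4000); f = 0.316/Re^0.25 = 0.316/273000^0.25 = 0.013824 (Blasius is strictly valid for Re ≲ 1e5; used here as the smooth-pipe estimate the problem specifies)
(b) Darcy-Weisbach: ΔP = f·(L/D)·½ρV²/1000 = 0.013824·(102/0.078)·½·1000·3.5²/1000 = 110.7 kPa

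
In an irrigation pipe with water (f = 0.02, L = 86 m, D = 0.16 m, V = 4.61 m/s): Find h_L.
Formula: h_L = f \frac{L}{D} \frac{V^2}{2g}
h_L = 0.02·(86/0.16)·4.61²/(2·9.81) = 11.64 m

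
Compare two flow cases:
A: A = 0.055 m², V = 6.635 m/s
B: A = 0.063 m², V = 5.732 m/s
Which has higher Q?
Q(A) = 364.9 L/s, Q(B) = 361.1 L/s. Answer: A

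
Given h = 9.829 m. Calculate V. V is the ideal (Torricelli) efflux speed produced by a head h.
Formula: V = \sqrt{2 g h}
V = √(2·9.81·9.829) = 13.89 m/s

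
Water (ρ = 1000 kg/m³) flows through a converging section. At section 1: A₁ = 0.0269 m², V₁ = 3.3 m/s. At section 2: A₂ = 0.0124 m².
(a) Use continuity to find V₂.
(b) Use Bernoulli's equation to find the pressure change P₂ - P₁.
(a) Continuity: A₁V₁=A₂V₂ -> V₂=A₁V₁/A₂=0.0269*3.3/0.0124=7.16 m/s
(b) Bernoulli: P₂-P₁=0.5*rho*(V₁^2-V₂^2)/1000=0.5*1000*(3.3^2-7.16^2)/1000=-20.19 kPa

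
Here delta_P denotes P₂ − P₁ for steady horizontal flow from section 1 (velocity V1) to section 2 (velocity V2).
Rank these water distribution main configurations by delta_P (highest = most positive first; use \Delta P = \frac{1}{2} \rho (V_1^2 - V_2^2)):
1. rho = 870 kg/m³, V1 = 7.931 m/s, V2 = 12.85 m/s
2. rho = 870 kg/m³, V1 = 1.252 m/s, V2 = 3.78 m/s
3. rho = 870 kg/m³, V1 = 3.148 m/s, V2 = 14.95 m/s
Case 1: delta_P = -44.47 kPa
Case 2: delta_P = -5.534 kPa
Case 3: delta_P = -92.91 kPa
Ranking (highest first): 2, 1, 3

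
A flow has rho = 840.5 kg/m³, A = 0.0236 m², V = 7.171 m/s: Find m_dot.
Formula: \dot{m} = \rho A V
m_dot = 840.5·0.0236·7.171 = 142.2 kg/s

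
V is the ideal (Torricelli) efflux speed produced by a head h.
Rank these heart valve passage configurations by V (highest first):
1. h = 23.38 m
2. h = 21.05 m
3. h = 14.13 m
Case 1: V = 21.42 m/s
Case 2: V = 20.32 m/s
Case 3: V = 16.65 m/s
Ranking (highest first): 1, 2, 3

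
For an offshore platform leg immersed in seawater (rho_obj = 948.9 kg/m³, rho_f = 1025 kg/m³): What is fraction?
Formula: f_{sub} = \frac{\rho_{obj}}{\rho_f}
fraction = 948.9/1025 = 0.9258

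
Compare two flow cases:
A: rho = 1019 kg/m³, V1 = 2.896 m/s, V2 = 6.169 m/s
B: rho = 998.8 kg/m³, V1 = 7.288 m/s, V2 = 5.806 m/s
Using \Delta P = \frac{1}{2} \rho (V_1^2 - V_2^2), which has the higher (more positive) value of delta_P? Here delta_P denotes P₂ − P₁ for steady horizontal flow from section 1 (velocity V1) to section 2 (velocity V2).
delta_P(A) = -15.12 kPa, delta_P(B) = 9.691 kPa. Answer: B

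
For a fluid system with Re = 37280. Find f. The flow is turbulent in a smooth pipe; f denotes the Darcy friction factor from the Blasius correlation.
Formula: f = \frac{0.316}{Re^{0.25}}
f = 0.316/37280^0.25 = 0.02274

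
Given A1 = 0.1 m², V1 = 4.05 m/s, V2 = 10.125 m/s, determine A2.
Formula: V_2 = \frac{A_1 V_1}{A_2}
Substituting knowns: 10.125 = 0.1·4.05/A2
Solving for A2: A2 = 0.1·4.05/10.125 = 0.04 m²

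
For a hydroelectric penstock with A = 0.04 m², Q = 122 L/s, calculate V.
Formula: Q = A V
Substituting knowns: 122 = 0.04·V·1000
Solving for V: V = (122/1000)/0.04 = 3.05 m/s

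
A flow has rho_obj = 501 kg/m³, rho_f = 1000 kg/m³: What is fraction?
Formula: f_{sub} = \frac{\rho_{obj}}{\rho_f}
fraction = 501/1000 = 0.501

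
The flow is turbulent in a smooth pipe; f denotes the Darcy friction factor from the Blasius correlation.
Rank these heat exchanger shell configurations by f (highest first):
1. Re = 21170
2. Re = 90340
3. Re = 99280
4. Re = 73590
Case 1: f = 0.0262
Case 2: f = 0.01823
Case 3: f = 0.0178
Case 4: f = 0.01919
Ranking (highest first): 1, 4, 2, 3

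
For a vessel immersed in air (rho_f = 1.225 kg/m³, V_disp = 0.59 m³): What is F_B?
Formula: F_B = \rho_f g V_{disp}
F_B = 1.225·9.81·0.59 = 7.09 N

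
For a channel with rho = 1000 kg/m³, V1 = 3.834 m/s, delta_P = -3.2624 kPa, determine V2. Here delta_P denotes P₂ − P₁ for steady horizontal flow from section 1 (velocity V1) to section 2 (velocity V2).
Formula: \Delta P = \frac{1}{2} \rho (V_1^2 - V_2^2)
Substituting knowns: -3.2624 = 0.5·1000·(3.834² − V2²)/1000
Solving for V2: V2 = √(3.834² − 2·(-3.2624·1000)/1000) = 4.607 m/s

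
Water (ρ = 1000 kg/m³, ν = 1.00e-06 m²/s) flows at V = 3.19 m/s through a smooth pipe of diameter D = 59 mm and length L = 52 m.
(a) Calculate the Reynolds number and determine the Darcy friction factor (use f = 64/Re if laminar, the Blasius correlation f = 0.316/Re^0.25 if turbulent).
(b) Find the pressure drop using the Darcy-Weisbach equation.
(a) Re = V·D/ν = 3.19·0.059/1.00e-06 = 188210 → turbulent (Re > 4000); f = 0.316/Re^0.25 = 0.316/188210^0.25 = 0.015171 (Blasius is strictly valid for Re ≲ 1e5; used here as the smooth-pipe estimate the problem specifies)
(b) Darcy-Weisbach: ΔP = f·(L/D)·½ρV²/1000 = 0.015171·(52/0.059)·½·1000·3.19²/1000 = 68.03 kPa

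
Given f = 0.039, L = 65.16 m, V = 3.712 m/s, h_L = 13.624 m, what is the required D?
Formula: h_L = f \frac{L}{D} \frac{V^2}{2g}
Substituting knowns: 13.624 = 0.039·(65.16/D)·3.712²/(2·9.81)
Solving for D: D = 0.039·65.16·3.712²/(2·9.81·13.624) = 0.131 m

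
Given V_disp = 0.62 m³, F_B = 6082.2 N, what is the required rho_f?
Formula: F_B = \rho_f g V_{disp}
Substituting knowns: 6082.2 = rho_f·9.81·0.62
Solving for rho_f: rho_f = 6082.2/(9.81·0.62) = 1000 kg/m³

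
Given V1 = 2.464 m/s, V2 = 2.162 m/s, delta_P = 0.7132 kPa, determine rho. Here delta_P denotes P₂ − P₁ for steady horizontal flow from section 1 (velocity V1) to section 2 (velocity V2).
Formula: \Delta P = \frac{1}{2} \rho (V_1^2 - V_2^2)
Substituting knowns: 0.7132 = 0.5·rho·(2.464² − 2.162²)/1000
Solving for rho: rho = 2·(0.7132·1000)/(2.464² − 2.162²) = 1021 kg/m³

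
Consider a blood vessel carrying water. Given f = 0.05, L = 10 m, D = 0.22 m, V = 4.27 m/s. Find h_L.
Formula: h_L = f \frac{L}{D} \frac{V^2}{2g}
h_L = 0.05·(10/0.22)·4.27²/(2·9.81) = 2.112 m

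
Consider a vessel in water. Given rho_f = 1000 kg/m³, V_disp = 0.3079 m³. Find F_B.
Formula: F_B = \rho_f g V_{disp}
F_B = 1000·9.81·0.3079 = 3020 N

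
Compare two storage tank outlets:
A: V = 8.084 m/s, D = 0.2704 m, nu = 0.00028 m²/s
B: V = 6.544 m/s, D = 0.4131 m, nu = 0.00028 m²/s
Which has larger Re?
Re(A) = 7807, Re(B) = 9655. Answer: B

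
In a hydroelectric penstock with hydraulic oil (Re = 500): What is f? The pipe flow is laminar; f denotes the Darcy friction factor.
Formula: f = \frac{64}{Re}
f = 64/500 = 0.128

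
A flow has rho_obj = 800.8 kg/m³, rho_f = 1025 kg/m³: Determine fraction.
Formula: f_{sub} = \frac{\rho_{obj}}{\rho_f}
fraction = 800.8/1025 = 0.7813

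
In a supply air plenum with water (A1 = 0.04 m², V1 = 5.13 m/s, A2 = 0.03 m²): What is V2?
Formula: V_2 = \frac{A_1 V_1}{A_2}
V2 = 0.04·5.13/0.03 = 6.84 m/s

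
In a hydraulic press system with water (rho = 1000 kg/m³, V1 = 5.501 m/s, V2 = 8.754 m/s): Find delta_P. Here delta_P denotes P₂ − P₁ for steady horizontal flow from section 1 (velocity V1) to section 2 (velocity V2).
Formula: \Delta P = \frac{1}{2} \rho (V_1^2 - V_2^2)
delta_P = 0.5·1000·(5.501² − 8.754²)/1000 = -23.19 kPa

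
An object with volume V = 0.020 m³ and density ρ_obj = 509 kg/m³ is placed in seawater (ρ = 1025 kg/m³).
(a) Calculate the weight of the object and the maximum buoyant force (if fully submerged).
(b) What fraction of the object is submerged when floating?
(a) W=rho_obj*g*V=509*9.81*0.020=99.9 N; F_B(max)=rho*g*V=1025*9.81*0.020=201.1 N
(b) Floating fraction=rho_obj/rho=509/1025=0.497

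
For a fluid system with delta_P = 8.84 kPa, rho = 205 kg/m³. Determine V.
Formula: V = \sqrt{\frac{2 \Delta P}{\rho}}
V = √(2·(8.84·1000)/205) = 9.287 m/s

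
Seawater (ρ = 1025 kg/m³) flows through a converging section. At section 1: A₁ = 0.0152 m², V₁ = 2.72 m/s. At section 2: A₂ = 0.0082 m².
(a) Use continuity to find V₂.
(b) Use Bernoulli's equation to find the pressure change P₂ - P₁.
(a) Continuity: A₁V₁=A₂V₂ -> V₂=A₁V₁/A₂=0.0152*2.72/0.0082=5.04 m/s
(b) Bernoulli: P₂-P₁=0.5*rho*(V₁^2-V₂^2)/1000=0.5*1025*(2.72^2-5.04^2)/1000=-9.227 kPa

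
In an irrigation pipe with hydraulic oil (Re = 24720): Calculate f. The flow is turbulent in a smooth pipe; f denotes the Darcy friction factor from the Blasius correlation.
Formula: f = \frac{0.316}{Re^{0.25}}
f = 0.316/24720^0.25 = 0.0252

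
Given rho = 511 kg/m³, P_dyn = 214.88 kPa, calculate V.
Formula: P_{dyn} = \frac{1}{2} \rho V^2
Substituting knowns: 214.88 = 0.5·511·V²/1000
Solving for V: V = √(2·(214.88·1000)/511) = 29 m/s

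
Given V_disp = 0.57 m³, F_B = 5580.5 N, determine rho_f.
Formula: F_B = \rho_f g V_{disp}
Substituting knowns: 5580.5 = rho_f·9.81·0.57
Solving for rho_f: rho_f = 5580.5/(9.81·0.57) = 998 kg/m³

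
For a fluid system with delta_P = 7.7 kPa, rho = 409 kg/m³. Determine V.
Formula: V = \sqrt{\frac{2 \Delta P}{\rho}}
V = √(2·(7.7·1000)/409) = 6.136 m/s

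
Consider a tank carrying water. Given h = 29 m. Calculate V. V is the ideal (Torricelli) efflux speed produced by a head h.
Formula: V = \sqrt{2 g h}
V = √(2·9.81·29) = 23.85 m/s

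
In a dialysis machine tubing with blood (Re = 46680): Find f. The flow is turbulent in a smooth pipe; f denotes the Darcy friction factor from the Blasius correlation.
Formula: f = \frac{0.316}{Re^{0.25}}
f = 0.316/46680^0.25 = 0.0215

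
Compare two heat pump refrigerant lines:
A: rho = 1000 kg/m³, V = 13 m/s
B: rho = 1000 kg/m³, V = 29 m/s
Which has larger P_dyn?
P_dyn(A) = 84.5 kPa, P_dyn(B) = 420.5 kPa. Answer: B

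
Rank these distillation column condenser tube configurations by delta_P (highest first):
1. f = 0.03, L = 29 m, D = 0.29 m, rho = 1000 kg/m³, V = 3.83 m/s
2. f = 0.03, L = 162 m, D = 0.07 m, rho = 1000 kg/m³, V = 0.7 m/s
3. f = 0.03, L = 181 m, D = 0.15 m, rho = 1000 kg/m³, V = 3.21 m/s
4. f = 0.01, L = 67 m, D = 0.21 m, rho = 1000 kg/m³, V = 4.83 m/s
Case 1: delta_P = 22 kPa
Case 2: delta_P = 17.01 kPa
Case 3: delta_P = 186.5 kPa
Case 4: delta_P = 37.22 kPa
Ranking (highest first): 3, 4, 1, 2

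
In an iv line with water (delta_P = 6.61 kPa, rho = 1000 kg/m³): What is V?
Formula: V = \sqrt{\frac{2 \Delta P}{\rho}}
V = √(2·(6.61·1000)/1000) = 3.636 m/s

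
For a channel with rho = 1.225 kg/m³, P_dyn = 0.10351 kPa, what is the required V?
Formula: P_{dyn} = \frac{1}{2} \rho V^2
Substituting knowns: 0.10351 = 0.5·1.225·V²/1000
Solving for V: V = √(2·(0.10351·1000)/1.225) = 13 m/s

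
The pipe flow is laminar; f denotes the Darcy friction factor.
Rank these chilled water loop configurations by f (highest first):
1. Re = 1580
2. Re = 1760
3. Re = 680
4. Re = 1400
Case 1: f = 0.04051
Case 2: f = 0.03636
Case 3: f = 0.09412
Case 4: f = 0.04571
Ranking (highest first): 3, 4, 1, 2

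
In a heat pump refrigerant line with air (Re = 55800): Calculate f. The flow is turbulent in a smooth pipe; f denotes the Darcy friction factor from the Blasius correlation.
Formula: f = \frac{0.316}{Re^{0.25}}
f = 0.316/55800^0.25 = 0.02056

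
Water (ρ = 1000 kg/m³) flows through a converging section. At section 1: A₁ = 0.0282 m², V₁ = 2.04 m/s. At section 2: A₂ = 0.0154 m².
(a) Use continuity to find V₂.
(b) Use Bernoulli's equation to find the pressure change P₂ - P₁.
(a) Continuity: A₁V₁=A₂V₂ -> V₂=A₁V₁/A₂=0.0282*2.04/0.0154=3.74 m/s
(b) Bernoulli: P₂-P₁=0.5*rho*(V₁^2-V₂^2)/1000=0.5*1000*(2.04^2-3.74^2)/1000=-4.913 kPa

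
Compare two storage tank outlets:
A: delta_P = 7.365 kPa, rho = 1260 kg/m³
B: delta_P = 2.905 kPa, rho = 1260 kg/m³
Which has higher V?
V(A) = 3.419 m/s, V(B) = 2.147 m/s. Answer: A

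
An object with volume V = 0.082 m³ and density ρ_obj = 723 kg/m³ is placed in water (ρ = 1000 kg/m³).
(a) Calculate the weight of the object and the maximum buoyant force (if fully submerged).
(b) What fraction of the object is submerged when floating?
(a) W=rho_obj*g*V=723*9.81*0.082=581.6 N; F_B(max)=rho*g*V=1000*9.81*0.082=804.4 N
(b) Floating fraction=rho_obj/rho=723/1000=0.723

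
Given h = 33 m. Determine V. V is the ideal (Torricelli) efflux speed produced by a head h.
Formula: V = \sqrt{2 g h}
V = √(2·9.81·33) = 25.45 m/s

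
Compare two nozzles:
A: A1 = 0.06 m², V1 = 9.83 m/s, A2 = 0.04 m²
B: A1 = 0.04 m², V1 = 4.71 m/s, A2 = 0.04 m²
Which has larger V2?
V2(A) = 14.74 m/s, V2(B) = 4.71 m/s. Answer: A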